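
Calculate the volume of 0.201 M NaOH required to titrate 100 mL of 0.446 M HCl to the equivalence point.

At equivalence: moles acid = moles base. moles HCl = 0.446 × 100/1000 = 0.0446 mol. V_base = moles / 0.201 × 1000 = 221.9 mL.

V_{base} = 221.9 mL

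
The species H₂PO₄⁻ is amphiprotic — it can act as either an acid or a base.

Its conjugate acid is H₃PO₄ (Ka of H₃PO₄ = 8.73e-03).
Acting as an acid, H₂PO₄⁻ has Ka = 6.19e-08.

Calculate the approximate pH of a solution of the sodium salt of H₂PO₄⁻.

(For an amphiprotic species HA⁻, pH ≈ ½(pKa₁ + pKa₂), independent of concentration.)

pKa₁ = -log(8.73e-03) = 2.06; pKa₂ = -log(6.19e-08) = 7.21. For an amphiprotic species, pH ≈ ½(pKa₁ + pKa₂) = ½(2.06 + 7.21) = 4.63.

pH = 4.63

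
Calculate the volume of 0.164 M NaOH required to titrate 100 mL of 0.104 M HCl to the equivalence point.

At equivalence: moles acid = moles base. moles HCl = 0.104 × 100/1000 = 0.0104 mol. V_base = moles / 0.164 × 1000 = 63.4 mL.

V_{base} = 63.4 mL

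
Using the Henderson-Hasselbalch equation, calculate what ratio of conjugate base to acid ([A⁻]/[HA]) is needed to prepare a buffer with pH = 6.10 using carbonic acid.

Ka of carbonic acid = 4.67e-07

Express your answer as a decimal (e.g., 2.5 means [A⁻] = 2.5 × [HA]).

pKa = -log(4.67e-07) = 6.3307. pH = pKa + log([A⁻]/[HA]), so log([A⁻]/[HA]) = pH − pKa = 6.10 − 6.3307 = -0.2307. [A⁻]/[HA] = 10^(-0.2307) = 0.588

[A⁻]/[HA] = 0.588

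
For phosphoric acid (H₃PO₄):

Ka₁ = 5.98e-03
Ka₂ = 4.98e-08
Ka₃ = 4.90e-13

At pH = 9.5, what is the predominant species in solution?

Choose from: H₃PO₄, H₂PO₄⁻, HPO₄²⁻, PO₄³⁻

pKa₁ = 2.22, pKa₂ = 7.30, pKa₃ = 12.31. For a polyprotic acid the predominant species crosses at each pKa: below pKa_n the protonated form dominates, above it the deprotonated form does. At pH = 9.5, the predominant species is HPO₄²⁻.

HPO₄²⁻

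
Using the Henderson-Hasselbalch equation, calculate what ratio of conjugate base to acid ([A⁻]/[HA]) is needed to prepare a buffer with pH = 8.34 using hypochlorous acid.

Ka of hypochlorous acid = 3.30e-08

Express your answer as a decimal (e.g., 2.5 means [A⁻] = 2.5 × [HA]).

pKa = -log(3.30e-08) = 7.4815. pH = pKa + log([A⁻]/[HA]), so log([A⁻]/[HA]) = pH − pKa = 8.34 − 7.4815 = 0.8585. [A⁻]/[HA] = 10^(0.8585) = 7.22

[A⁻]/[HA] = 7.22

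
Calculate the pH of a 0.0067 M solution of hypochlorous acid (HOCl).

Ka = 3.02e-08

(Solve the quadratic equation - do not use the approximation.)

x² + Ka×x - Ka×C = 0. Using quadratic formula: [H⁺] = 1.4210e-05

pH = 4.85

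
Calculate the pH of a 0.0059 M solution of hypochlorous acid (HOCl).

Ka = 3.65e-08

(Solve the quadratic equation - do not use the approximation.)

x² + Ka×x - Ka×C = 0. Using quadratic formula: [H⁺] = 1.4657e-05

pH = 4.83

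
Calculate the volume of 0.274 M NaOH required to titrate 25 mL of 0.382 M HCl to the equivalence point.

At equivalence: moles acid = moles base. moles HCl = 0.382 × 25/1000 = 0.00955 mol. V_base = moles / 0.274 × 1000 = 34.9 mL.

V_{base} = 34.9 mL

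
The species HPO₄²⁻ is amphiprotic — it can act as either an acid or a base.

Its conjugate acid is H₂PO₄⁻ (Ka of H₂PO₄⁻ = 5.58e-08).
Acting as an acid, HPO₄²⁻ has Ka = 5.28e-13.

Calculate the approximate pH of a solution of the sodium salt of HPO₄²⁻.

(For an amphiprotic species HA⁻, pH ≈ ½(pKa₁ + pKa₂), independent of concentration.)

pKa₁ = -log(5.58e-08) = 7.25; pKa₂ = -log(5.28e-13) = 12.28. For an amphiprotic species, pH ≈ ½(pKa₁ + pKa₂) = ½(7.25 + 12.28) = 9.77.

pH = 9.77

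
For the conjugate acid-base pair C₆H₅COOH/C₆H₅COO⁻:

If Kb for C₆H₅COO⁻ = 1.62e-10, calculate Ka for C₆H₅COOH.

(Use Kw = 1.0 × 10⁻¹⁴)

For a conjugate pair Ka × Kb = Kw, so Ka = Kw/Kb = 1.0 × 10⁻¹⁴ / 1.62e-10 = 6.17e-05.

K_a = 6.17e-05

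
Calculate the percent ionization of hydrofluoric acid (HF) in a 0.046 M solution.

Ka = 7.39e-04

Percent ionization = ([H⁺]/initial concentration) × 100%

Using Ka equilibrium: x² + Ka×x - Ka×C = 0. Solving: [H⁺] = 5.4726e-03. Percent = (5.4726e-03/0.046) × 100

Percent ionization = 11.9%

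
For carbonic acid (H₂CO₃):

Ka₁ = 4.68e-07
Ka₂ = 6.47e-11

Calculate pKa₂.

pKa₂ = -log(Ka₂) = -log(6.47e-11) = 10.19.

pK_{a2} = 10.19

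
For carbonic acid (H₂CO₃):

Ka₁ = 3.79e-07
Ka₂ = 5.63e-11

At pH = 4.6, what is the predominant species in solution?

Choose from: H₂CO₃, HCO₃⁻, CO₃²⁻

pKa₁ = 6.42, pKa₂ = 10.25. For a polyprotic acid the predominant species crosses at each pKa: below pKa_n the protonated form dominates, above it the deprotonated form does. At pH = 4.6, the predominant species is H₂CO₃.

H₂CO₃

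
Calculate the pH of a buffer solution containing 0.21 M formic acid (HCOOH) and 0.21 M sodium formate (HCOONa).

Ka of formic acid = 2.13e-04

pKa = -log(2.13e-04) = 3.67. pH = pKa + log([A⁻]/[HA]) = 3.67 + log(0.21/0.21)

pH = 3.67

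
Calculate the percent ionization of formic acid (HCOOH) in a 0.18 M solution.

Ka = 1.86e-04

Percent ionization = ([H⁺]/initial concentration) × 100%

Using Ka equilibrium: x² + Ka×x - Ka×C = 0. Solving: [H⁺] = 5.6939e-03. Percent = (5.6939e-03/0.18) × 100

Percent ionization = 3.16%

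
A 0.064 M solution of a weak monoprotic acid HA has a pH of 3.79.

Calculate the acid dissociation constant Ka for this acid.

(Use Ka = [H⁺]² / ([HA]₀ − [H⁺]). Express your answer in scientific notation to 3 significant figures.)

[H⁺] = 10^(−pH) = 10^(−3.79) = 1.622e-04 M. For HA ⇌ H⁺ + A⁻, Ka = [H⁺][A⁻]/[HA] = [H⁺]² / ([HA]₀ − [H⁺]) = (1.622e-04)² / (0.064 − 1.622e-04) = 4.12e-07.

K_a = 4.12e-07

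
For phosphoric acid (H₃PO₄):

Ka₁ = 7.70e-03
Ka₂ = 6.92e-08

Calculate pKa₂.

pKa₂ = -log(Ka₂) = -log(6.92e-08) = 7.16.

pK_{a2} = 7.16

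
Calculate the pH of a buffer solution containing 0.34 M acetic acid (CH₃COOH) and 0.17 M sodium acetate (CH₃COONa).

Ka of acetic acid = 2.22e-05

pKa = -log(2.22e-05) = 4.65. pH = pKa + log([A⁻]/[HA]) = 4.65 + log(0.17/0.34)

pH = 4.35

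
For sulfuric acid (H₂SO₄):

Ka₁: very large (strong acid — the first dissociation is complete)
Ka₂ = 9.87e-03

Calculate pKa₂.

pKa₂ = -log(Ka₂) = -log(9.87e-03) = 2.01.

pK_{a2} = 2.01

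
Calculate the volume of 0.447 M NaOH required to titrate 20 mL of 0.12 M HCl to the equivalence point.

At equivalence: moles acid = moles base. moles HCl = 0.12 × 20/1000 = 0.0024 mol. V_base = moles / 0.447 × 1000 = 5.4 mL.

V_{base} = 5.4 mL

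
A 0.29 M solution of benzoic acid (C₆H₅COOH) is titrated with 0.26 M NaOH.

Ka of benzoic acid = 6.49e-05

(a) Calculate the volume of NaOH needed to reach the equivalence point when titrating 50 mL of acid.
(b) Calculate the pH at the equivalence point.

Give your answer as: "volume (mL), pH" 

moles acid = 0.29 × 50/1000 = 0.0145 mol; V_base = moles/0.26 × 1000 = 55.8 mL. At equivalence only the conjugate base is present: [A⁻] = 0.0145/0.106 = 1.3709e-01 M. Kb = Kw/Ka = 1.54e-10; [OH⁻] = √(Kb × [A⁻]) = 4.5960e-06; pOH = 5.34; pH = 14 - pOH = 8.66.

V = 55.8 mL, pH = 8.66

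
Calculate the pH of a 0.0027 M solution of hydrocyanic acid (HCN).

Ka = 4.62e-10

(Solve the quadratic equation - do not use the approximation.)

x² + Ka×x - Ka×C = 0. Using quadratic formula: [H⁺] = 1.1166e-06

pH = 5.95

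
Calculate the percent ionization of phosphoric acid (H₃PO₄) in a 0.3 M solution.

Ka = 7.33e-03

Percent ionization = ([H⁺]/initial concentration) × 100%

Using Ka equilibrium: x² + Ka×x - Ka×C = 0. Solving: [H⁺] = 4.3371e-02. Percent = (4.3371e-02/0.3) × 100

Percent ionization = 14.5%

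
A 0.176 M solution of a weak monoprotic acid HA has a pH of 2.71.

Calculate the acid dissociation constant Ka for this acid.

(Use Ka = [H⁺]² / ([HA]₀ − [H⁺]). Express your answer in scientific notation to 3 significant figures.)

[H⁺] = 10^(−pH) = 10^(−2.71) = 1.950e-03 M. For HA ⇌ H⁺ + A⁻, Ka = [H⁺][A⁻]/[HA] = [H⁺]² / ([HA]₀ − [H⁺]) = (1.950e-03)² / (0.176 − 1.950e-03) = 2.18e-05.

K_a = 2.18e-05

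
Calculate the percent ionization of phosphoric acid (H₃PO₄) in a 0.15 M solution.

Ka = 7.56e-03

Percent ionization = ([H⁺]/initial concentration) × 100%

Using Ka equilibrium: x² + Ka×x - Ka×C = 0. Solving: [H⁺] = 3.0106e-02. Percent = (3.0106e-02/0.15) × 100

Percent ionization = 20.1%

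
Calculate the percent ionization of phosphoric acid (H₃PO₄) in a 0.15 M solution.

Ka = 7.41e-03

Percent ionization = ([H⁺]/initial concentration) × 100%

Using Ka equilibrium: x² + Ka×x - Ka×C = 0. Solving: [H⁺] = 2.9839e-02. Percent = (2.9839e-02/0.15) × 100

Percent ionization = 19.9%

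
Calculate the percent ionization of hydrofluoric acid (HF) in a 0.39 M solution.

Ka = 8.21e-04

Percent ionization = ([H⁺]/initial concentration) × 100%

Using Ka equilibrium: x² + Ka×x - Ka×C = 0. Solving: [H⁺] = 1.7488e-02. Percent = (1.7488e-02/0.39) × 100

Percent ionization = 4.48%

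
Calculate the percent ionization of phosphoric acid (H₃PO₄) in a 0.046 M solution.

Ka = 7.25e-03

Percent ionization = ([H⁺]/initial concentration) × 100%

Using Ka equilibrium: x² + Ka×x - Ka×C = 0. Solving: [H⁺] = 1.4993e-02. Percent = (1.4993e-02/0.046) × 100

Percent ionization = 32.6%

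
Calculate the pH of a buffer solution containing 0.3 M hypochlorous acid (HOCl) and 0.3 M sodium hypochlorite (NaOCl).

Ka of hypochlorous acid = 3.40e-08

pKa = -log(3.40e-08) = 7.47. pH = pKa + log([A⁻]/[HA]) = 7.47 + log(0.3/0.3)

pH = 7.47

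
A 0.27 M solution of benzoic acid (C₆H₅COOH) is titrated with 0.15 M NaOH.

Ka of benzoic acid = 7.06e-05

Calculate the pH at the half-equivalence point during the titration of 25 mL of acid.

At half-equivalence [HA] = [A⁻], so Henderson-Hasselbalch gives pH = pKa = -log(7.06e-05) = 4.15.

pH = pKa = 4.15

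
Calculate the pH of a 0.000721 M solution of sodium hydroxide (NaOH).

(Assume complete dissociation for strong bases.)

[OH⁻] = 0.000721 M for strong base. pOH = -log[OH⁻] = 3.14, pH = 14 - pOH

pH = 10.86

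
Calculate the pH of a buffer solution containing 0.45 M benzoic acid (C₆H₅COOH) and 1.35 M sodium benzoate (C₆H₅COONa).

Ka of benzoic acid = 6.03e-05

pKa = -log(6.03e-05) = 4.22. pH = pKa + log([A⁻]/[HA]) = 4.22 + log(1.35/0.45)

pH = 4.70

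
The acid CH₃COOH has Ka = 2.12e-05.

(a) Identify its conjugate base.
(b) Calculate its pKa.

(a) The conjugate base is formed by removing one H⁺ from CH₃COOH, giving CH₃COO⁻. (b) pKa = -log(Ka) = -log(2.12e-05) = 4.67.

Conjugate base: CH₃COO⁻; pK_a = 4.67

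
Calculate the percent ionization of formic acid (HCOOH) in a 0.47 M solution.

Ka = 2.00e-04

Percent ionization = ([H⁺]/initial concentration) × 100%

Using Ka equilibrium: x² + Ka×x - Ka×C = 0. Solving: [H⁺] = 9.5959e-03. Percent = (9.5959e-03/0.47) × 100

Percent ionization = 2.04%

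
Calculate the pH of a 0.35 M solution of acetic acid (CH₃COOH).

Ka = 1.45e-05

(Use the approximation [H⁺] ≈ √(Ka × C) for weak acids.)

[H⁺] = √(Ka × C) = √(1.45e-05 × 0.35) = 2.2528e-03. pH = -log(2.2528e-03)

pH = 2.65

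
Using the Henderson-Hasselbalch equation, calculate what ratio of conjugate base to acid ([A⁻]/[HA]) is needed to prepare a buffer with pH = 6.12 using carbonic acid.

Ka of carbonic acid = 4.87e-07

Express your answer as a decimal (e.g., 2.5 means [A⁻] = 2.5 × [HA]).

pKa = -log(4.87e-07) = 6.3125. pH = pKa + log([A⁻]/[HA]), so log([A⁻]/[HA]) = pH − pKa = 6.12 − 6.3125 = -0.1925. [A⁻]/[HA] = 10^(-0.1925) = 0.642

[A⁻]/[HA] = 0.642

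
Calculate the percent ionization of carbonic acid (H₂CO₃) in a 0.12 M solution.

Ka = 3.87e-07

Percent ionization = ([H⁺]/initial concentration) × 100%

Using Ka equilibrium: x² + Ka×x - Ka×C = 0. Solving: [H⁺] = 2.1531e-04. Percent = (2.1531e-04/0.12) × 100

Percent ionization = 0.179%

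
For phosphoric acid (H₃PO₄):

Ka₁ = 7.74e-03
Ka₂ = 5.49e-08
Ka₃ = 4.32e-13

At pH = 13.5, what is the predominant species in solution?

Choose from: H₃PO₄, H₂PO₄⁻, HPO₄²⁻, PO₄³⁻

pKa₁ = 2.11, pKa₂ = 7.26, pKa₃ = 12.36. For a polyprotic acid the predominant species crosses at each pKa: below pKa_n the protonated form dominates, above it the deprotonated form does. At pH = 13.5, the predominant species is PO₄³⁻.

PO₄³⁻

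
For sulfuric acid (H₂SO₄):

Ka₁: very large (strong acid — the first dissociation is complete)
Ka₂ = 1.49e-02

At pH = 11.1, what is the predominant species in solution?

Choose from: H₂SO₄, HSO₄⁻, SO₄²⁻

The first dissociation is complete, so H₂SO₄ itself is never the predominant species in water; pKa₂ = -log(1.49e-02) = 1.83. For a polyprotic acid the predominant species crosses at each pKa: below pKa_n the protonated form dominates, above it the deprotonated form does. At pH = 11.1, the predominant species is SO₄²⁻.

SO₄²⁻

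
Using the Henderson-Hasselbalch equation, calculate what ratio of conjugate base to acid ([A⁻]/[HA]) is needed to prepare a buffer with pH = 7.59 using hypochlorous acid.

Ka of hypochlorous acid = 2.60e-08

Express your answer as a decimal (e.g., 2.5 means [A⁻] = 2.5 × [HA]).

pKa = -log(2.60e-08) = 7.5850. pH = pKa + log([A⁻]/[HA]), so log([A⁻]/[HA]) = pH − pKa = 7.59 − 7.5850 = 0.0050. [A⁻]/[HA] = 10^(0.0050) = 1.01

[A⁻]/[HA] = 1.01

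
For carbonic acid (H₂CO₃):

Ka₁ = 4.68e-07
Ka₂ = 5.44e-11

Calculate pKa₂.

pKa₂ = -log(Ka₂) = -log(5.44e-11) = 10.26.

pK_{a2} = 10.26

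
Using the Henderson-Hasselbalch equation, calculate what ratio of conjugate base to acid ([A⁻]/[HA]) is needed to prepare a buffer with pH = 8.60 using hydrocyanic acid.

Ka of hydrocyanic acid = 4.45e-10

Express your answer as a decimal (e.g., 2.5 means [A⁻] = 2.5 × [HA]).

pKa = -log(4.45e-10) = 9.3516. pH = pKa + log([A⁻]/[HA]), so log([A⁻]/[HA]) = pH − pKa = 8.60 − 9.3516 = -0.7516. [A⁻]/[HA] = 10^(-0.7516) = 0.177

[A⁻]/[HA] = 0.177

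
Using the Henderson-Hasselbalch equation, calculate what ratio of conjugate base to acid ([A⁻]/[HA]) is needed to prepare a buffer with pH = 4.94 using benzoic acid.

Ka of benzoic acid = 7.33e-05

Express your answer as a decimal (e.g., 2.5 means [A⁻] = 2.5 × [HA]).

pKa = -log(7.33e-05) = 4.1349. pH = pKa + log([A⁻]/[HA]), so log([A⁻]/[HA]) = pH − pKa = 4.94 − 4.1349 = 0.8051. [A⁻]/[HA] = 10^(0.8051) = 6.38

[A⁻]/[HA] = 6.38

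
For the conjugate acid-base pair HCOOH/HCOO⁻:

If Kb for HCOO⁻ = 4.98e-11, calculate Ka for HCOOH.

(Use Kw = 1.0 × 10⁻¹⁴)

For a conjugate pair Ka × Kb = Kw, so Ka = Kw/Kb = 1.0 × 10⁻¹⁴ / 4.98e-11 = 2.01e-04.

K_a = 2.01e-04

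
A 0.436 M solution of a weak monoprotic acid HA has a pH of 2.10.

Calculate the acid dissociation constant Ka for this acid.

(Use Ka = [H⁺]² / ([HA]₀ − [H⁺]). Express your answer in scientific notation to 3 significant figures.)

[H⁺] = 10^(−pH) = 10^(−2.10) = 7.943e-03 M. For HA ⇌ H⁺ + A⁻, Ka = [H⁺][A⁻]/[HA] = [H⁺]² / ([HA]₀ − [H⁺]) = (7.943e-03)² / (0.436 − 7.943e-03) = 1.47e-04.

K_a = 1.47e-04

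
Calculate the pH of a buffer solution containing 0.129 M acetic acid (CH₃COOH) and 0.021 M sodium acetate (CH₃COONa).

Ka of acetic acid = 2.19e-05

pKa = -log(2.19e-05) = 4.66. pH = pKa + log([A⁻]/[HA]) = 4.66 + log(0.021/0.129)

pH = 3.87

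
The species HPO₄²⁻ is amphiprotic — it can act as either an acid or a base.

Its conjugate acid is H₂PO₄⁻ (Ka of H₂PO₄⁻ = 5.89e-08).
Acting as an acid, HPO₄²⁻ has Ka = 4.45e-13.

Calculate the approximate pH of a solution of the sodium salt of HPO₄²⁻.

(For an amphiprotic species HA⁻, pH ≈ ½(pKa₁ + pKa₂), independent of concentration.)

pKa₁ = -log(5.89e-08) = 7.23; pKa₂ = -log(4.45e-13) = 12.35. For an amphiprotic species, pH ≈ ½(pKa₁ + pKa₂) = ½(7.23 + 12.35) = 9.79.

pH = 9.79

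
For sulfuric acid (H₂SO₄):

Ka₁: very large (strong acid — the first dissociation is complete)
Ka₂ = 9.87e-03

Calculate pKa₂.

pKa₂ = -log(Ka₂) = -log(9.87e-03) = 2.01.

pK_{a2} = 2.01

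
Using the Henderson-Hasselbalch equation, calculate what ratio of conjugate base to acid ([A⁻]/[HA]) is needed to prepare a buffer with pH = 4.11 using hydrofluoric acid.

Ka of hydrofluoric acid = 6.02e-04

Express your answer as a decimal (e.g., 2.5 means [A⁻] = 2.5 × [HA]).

pKa = -log(6.02e-04) = 3.2204. pH = pKa + log([A⁻]/[HA]), so log([A⁻]/[HA]) = pH − pKa = 4.11 − 3.2204 = 0.8896. [A⁻]/[HA] = 10^(0.8896) = 7.76

[A⁻]/[HA] = 7.76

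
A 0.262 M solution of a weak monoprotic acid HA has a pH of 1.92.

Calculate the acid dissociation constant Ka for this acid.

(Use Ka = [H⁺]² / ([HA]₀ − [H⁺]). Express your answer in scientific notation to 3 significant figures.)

[H⁺] = 10^(−pH) = 10^(−1.92) = 1.202e-02 M. For HA ⇌ H⁺ + A⁻, Ka = [H⁺][A⁻]/[HA] = [H⁺]² / ([HA]₀ − [H⁺]) = (1.202e-02)² / (0.262 − 1.202e-02) = 5.78e-04.

K_a = 5.78e-04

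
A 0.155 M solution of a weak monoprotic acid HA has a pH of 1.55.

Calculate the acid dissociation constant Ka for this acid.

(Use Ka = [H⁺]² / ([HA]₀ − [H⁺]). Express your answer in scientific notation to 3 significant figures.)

[H⁺] = 10^(−pH) = 10^(−1.55) = 2.818e-02 M. For HA ⇌ H⁺ + A⁻, Ka = [H⁺][A⁻]/[HA] = [H⁺]² / ([HA]₀ − [H⁺]) = (2.818e-02)² / (0.155 − 2.818e-02) = 6.26e-03.

K_a = 6.26e-03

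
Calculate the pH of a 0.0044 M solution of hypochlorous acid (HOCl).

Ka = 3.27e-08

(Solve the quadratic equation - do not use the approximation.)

x² + Ka×x - Ka×C = 0. Using quadratic formula: [H⁺] = 1.1979e-05

pH = 4.92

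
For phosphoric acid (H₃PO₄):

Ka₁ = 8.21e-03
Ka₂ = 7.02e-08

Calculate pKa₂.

pKa₂ = -log(Ka₂) = -log(7.02e-08) = 7.15.

pK_{a2} = 7.15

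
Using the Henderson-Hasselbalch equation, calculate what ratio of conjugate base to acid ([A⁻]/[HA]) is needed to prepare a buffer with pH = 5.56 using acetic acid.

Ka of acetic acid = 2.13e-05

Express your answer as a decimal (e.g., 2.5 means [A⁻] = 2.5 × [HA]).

pKa = -log(2.13e-05) = 4.6716. pH = pKa + log([A⁻]/[HA]), so log([A⁻]/[HA]) = pH − pKa = 5.56 − 4.6716 = 0.8884. [A⁻]/[HA] = 10^(0.8884) = 7.73

[A⁻]/[HA] = 7.73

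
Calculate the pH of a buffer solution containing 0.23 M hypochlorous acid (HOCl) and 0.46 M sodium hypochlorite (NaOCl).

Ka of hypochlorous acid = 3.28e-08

pKa = -log(3.28e-08) = 7.48. pH = pKa + log([A⁻]/[HA]) = 7.48 + log(0.46/0.23)

pH = 7.79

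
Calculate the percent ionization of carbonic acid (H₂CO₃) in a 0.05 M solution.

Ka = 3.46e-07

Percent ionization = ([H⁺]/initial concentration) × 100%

Using Ka equilibrium: x² + Ka×x - Ka×C = 0. Solving: [H⁺] = 1.3136e-04. Percent = (1.3136e-04/0.05) × 100

Percent ionization = 0.263%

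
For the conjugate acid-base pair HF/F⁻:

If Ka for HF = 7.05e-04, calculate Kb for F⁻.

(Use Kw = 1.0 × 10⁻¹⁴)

For a conjugate pair Ka × Kb = Kw, so Kb = Kw/Ka = 1.0 × 10⁻¹⁴ / 7.05e-04 = 1.42e-11.

K_b = 1.42e-11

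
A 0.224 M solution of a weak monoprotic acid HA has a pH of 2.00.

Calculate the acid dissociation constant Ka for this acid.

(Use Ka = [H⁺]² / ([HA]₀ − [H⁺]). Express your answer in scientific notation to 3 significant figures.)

[H⁺] = 10^(−pH) = 10^(−2.00) = 1.000e-02 M. For HA ⇌ H⁺ + A⁻, Ka = [H⁺][A⁻]/[HA] = [H⁺]² / ([HA]₀ − [H⁺]) = (1.000e-02)² / (0.224 − 1.000e-02) = 4.67e-04.

K_a = 4.67e-04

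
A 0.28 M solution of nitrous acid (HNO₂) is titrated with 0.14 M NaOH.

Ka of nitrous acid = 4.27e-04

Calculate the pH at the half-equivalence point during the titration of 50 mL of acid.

At half-equivalence [HA] = [A⁻], so Henderson-Hasselbalch gives pH = pKa = -log(4.27e-04) = 3.37.

pH = pKa = 3.37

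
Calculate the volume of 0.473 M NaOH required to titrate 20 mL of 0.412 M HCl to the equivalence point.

At equivalence: moles acid = moles base. moles HCl = 0.412 × 20/1000 = 0.00824 mol. V_base = moles / 0.473 × 1000 = 17.4 mL.

V_{base} = 17.4 mL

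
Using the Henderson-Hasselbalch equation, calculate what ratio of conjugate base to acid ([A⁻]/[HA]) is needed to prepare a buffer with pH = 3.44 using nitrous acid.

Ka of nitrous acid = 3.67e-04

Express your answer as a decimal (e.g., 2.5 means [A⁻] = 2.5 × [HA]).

pKa = -log(3.67e-04) = 3.4353. pH = pKa + log([A⁻]/[HA]), so log([A⁻]/[HA]) = pH − pKa = 3.44 − 3.4353 = 0.0047. [A⁻]/[HA] = 10^(0.0047) = 1.01

[A⁻]/[HA] = 1.01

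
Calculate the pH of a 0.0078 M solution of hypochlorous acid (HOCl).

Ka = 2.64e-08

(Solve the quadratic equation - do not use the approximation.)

x² + Ka×x - Ka×C = 0. Using quadratic formula: [H⁺] = 1.4337e-05

pH = 4.84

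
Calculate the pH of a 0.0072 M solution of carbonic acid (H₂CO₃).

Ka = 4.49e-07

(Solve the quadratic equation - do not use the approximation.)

x² + Ka×x - Ka×C = 0. Using quadratic formula: [H⁺] = 5.6634e-05

pH = 4.25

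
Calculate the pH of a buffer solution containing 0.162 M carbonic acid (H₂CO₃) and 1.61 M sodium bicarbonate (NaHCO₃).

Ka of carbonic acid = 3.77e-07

pKa = -log(3.77e-07) = 6.42. pH = pKa + log([A⁻]/[HA]) = 6.42 + log(1.61/0.162)

pH = 7.42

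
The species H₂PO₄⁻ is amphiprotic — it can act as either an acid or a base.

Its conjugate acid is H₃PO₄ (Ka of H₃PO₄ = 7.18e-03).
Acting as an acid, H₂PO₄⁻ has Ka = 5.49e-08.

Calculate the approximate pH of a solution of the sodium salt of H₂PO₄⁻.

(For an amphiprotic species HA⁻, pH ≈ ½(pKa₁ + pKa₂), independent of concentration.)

pKa₁ = -log(7.18e-03) = 2.14; pKa₂ = -log(5.49e-08) = 7.26. For an amphiprotic species, pH ≈ ½(pKa₁ + pKa₂) = ½(2.14 + 7.26) = 4.70.

pH = 4.70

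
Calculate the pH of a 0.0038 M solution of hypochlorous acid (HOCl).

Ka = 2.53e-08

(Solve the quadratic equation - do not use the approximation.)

x² + Ka×x - Ka×C = 0. Using quadratic formula: [H⁺] = 9.7925e-06

pH = 5.01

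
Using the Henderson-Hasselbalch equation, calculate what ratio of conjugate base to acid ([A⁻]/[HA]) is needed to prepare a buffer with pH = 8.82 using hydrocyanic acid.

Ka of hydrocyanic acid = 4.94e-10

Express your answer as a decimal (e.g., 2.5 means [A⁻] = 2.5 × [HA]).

pKa = -log(4.94e-10) = 9.3063. pH = pKa + log([A⁻]/[HA]), so log([A⁻]/[HA]) = pH − pKa = 8.82 − 9.3063 = -0.4863. [A⁻]/[HA] = 10^(-0.4863) = 0.326

[A⁻]/[HA] = 0.326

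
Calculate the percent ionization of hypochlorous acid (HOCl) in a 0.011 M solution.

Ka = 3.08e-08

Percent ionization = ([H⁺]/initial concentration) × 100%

Using Ka equilibrium: x² + Ka×x - Ka×C = 0. Solving: [H⁺] = 1.8391e-05. Percent = (1.8391e-05/0.011) × 100

Percent ionization = 0.167%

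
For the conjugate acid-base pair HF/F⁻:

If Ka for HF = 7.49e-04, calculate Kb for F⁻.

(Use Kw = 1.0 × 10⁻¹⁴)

For a conjugate pair Ka × Kb = Kw, so Kb = Kw/Ka = 1.0 × 10⁻¹⁴ / 7.49e-04 = 1.34e-11.

K_b = 1.34e-11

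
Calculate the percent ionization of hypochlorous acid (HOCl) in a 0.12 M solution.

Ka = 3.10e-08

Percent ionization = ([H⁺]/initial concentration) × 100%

Using Ka equilibrium: x² + Ka×x - Ka×C = 0. Solving: [H⁺] = 6.0976e-05. Percent = (6.0976e-05/0.12) × 100

Percent ionization = 0.0508%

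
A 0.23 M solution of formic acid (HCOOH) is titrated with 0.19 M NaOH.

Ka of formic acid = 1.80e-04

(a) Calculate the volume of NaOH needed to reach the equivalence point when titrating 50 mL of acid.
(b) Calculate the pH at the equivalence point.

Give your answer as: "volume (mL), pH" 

moles acid = 0.23 × 50/1000 = 0.0115 mol; V_base = moles/0.19 × 1000 = 60.5 mL. At equivalence only the conjugate base is present: [A⁻] = 0.0115/0.111 = 1.0405e-01 M. Kb = Kw/Ka = 5.56e-11; [OH⁻] = √(Kb × [A⁻]) = 2.4043e-06; pOH = 5.62; pH = 14 - pOH = 8.38.

V = 60.5 mL, pH = 8.38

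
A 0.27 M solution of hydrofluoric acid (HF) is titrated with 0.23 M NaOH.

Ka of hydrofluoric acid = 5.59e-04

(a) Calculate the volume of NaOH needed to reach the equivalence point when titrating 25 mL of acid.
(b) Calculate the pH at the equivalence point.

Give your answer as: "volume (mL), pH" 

moles acid = 0.27 × 25/1000 = 0.00675 mol; V_base = moles/0.23 × 1000 = 29.3 mL. At equivalence only the conjugate base is present: [A⁻] = 0.00675/0.054 = 1.2420e-01 M. Kb = Kw/Ka = 1.79e-11; [OH⁻] = √(Kb × [A⁻]) = 1.4906e-06; pOH = 5.83; pH = 14 - pOH = 8.17.

V = 29.3 mL, pH = 8.17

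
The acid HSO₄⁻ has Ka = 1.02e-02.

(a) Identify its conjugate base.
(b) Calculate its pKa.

(a) The conjugate base is formed by removing one H⁺ from HSO₄⁻, giving SO₄²⁻. (b) pKa = -log(Ka) = -log(1.02e-02) = 1.99.

Conjugate base: SO₄²⁻; pK_a = 1.99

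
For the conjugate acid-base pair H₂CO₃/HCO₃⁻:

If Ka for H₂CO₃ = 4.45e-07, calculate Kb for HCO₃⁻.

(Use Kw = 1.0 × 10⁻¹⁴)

For a conjugate pair Ka × Kb = Kw, so Kb = Kw/Ka = 1.0 × 10⁻¹⁴ / 4.45e-07 = 2.25e-08.

K_b = 2.25e-08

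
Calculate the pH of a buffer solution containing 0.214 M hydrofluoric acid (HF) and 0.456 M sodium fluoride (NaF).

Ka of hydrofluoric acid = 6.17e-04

pKa = -log(6.17e-04) = 3.21. pH = pKa + log([A⁻]/[HA]) = 3.21 + log(0.456/0.214)

pH = 3.54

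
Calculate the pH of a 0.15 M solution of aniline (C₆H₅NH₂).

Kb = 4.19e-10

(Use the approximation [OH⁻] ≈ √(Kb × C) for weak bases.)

[OH⁻] = √(Kb × C) = √(4.19e-10 × 0.15) = 7.9278e-06. pOH = 5.10, pH = 14 - pOH

pH = 8.90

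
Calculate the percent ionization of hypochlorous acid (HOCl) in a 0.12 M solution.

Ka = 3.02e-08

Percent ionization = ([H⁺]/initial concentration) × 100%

Using Ka equilibrium: x² + Ka×x - Ka×C = 0. Solving: [H⁺] = 6.0185e-05. Percent = (6.0185e-05/0.12) × 100

Percent ionization = 0.0502%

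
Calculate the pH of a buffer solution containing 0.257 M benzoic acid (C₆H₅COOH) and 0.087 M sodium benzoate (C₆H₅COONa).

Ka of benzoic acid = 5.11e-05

pKa = -log(5.11e-05) = 4.29. pH = pKa + log([A⁻]/[HA]) = 4.29 + log(0.087/0.257)

pH = 3.82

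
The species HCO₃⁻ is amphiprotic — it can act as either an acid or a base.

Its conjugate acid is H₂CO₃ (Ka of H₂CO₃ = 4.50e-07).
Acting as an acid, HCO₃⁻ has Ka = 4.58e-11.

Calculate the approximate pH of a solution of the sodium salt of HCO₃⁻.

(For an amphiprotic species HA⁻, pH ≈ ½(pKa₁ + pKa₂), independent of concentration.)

pKa₁ = -log(4.50e-07) = 6.35; pKa₂ = -log(4.58e-11) = 10.34. For an amphiprotic species, pH ≈ ½(pKa₁ + pKa₂) = ½(6.35 + 10.34) = 8.34.

pH = 8.34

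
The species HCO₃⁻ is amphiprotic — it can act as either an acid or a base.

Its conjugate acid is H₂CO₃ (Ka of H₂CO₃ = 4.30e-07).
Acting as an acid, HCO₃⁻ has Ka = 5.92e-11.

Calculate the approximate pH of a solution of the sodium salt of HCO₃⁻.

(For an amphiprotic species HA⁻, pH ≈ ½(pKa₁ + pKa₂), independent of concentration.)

pKa₁ = -log(4.30e-07) = 6.37; pKa₂ = -log(5.92e-11) = 10.23. For an amphiprotic species, pH ≈ ½(pKa₁ + pKa₂) = ½(6.37 + 10.23) = 8.30.

pH = 8.30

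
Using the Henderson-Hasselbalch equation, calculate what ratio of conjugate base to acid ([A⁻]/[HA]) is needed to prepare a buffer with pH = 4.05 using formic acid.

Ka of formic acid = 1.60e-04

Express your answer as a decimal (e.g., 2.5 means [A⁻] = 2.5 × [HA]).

pKa = -log(1.60e-04) = 3.7959. pH = pKa + log([A⁻]/[HA]), so log([A⁻]/[HA]) = pH − pKa = 4.05 − 3.7959 = 0.2541. [A⁻]/[HA] = 10^(0.2541) = 1.80

[A⁻]/[HA] = 1.80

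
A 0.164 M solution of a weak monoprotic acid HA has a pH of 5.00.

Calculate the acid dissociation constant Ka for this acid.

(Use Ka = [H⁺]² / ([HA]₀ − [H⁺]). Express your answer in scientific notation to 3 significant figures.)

[H⁺] = 10^(−pH) = 10^(−5.00) = 1.000e-05 M. For HA ⇌ H⁺ + A⁻, Ka = [H⁺][A⁻]/[HA] = [H⁺]² / ([HA]₀ − [H⁺]) = (1.000e-05)² / (0.164 − 1.000e-05) = 6.10e-10.

K_a = 6.10e-10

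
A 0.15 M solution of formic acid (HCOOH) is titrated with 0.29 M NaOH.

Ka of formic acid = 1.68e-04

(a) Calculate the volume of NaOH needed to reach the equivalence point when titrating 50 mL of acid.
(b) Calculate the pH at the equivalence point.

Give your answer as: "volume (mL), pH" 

moles acid = 0.15 × 50/1000 = 0.0075 mol; V_base = moles/0.29 × 1000 = 25.9 mL. At equivalence only the conjugate base is present: [A⁻] = 0.0075/0.076 = 9.8864e-02 M. Kb = Kw/Ka = 5.95e-11; [OH⁻] = √(Kb × [A⁻]) = 2.4258e-06; pOH = 5.62; pH = 14 - pOH = 8.38.

V = 25.9 mL, pH = 8.38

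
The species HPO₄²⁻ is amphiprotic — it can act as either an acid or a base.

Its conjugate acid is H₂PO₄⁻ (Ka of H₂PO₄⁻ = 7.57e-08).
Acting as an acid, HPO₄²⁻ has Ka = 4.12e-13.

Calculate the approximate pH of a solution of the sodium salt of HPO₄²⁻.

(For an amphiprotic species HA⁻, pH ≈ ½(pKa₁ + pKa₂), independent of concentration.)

pKa₁ = -log(7.57e-08) = 7.12; pKa₂ = -log(4.12e-13) = 12.39. For an amphiprotic species, pH ≈ ½(pKa₁ + pKa₂) = ½(7.12 + 12.39) = 9.75.

pH = 9.75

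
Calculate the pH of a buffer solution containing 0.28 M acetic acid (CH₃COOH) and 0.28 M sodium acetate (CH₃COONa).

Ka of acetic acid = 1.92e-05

pKa = -log(1.92e-05) = 4.72. pH = pKa + log([A⁻]/[HA]) = 4.72 + log(0.28/0.28)

pH = 4.72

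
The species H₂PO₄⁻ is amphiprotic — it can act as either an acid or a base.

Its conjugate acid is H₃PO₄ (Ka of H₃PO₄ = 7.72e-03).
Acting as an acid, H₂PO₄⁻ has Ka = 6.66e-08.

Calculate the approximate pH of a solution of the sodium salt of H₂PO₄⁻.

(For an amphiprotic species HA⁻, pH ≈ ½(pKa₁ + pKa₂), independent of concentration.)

pKa₁ = -log(7.72e-03) = 2.11; pKa₂ = -log(6.66e-08) = 7.18. For an amphiprotic species, pH ≈ ½(pKa₁ + pKa₂) = ½(2.11 + 7.18) = 4.64.

pH = 4.64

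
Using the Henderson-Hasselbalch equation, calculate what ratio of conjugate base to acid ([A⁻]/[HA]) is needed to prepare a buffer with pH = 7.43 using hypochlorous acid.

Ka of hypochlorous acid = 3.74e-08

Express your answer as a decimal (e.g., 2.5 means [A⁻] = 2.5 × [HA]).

pKa = -log(3.74e-08) = 7.4271. pH = pKa + log([A⁻]/[HA]), so log([A⁻]/[HA]) = pH − pKa = 7.43 − 7.4271 = 0.0029. [A⁻]/[HA] = 10^(0.0029) = 1.01

[A⁻]/[HA] = 1.01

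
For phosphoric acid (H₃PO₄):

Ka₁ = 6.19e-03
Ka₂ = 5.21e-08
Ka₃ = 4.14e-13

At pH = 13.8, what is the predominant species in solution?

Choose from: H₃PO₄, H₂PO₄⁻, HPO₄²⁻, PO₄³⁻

pKa₁ = 2.21, pKa₂ = 7.28, pKa₃ = 12.38. For a polyprotic acid the predominant species crosses at each pKa: below pKa_n the protonated form dominates, above it the deprotonated form does. At pH = 13.8, the predominant species is PO₄³⁻.

PO₄³⁻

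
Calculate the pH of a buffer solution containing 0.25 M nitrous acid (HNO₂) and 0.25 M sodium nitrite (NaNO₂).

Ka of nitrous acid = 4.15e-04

pKa = -log(4.15e-04) = 3.38. pH = pKa + log([A⁻]/[HA]) = 3.38 + log(0.25/0.25)

pH = 3.38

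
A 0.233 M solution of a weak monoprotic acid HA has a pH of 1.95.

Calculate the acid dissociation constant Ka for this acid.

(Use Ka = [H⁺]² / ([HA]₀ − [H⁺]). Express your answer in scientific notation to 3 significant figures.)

[H⁺] = 10^(−pH) = 10^(−1.95) = 1.122e-02 M. For HA ⇌ H⁺ + A⁻, Ka = [H⁺][A⁻]/[HA] = [H⁺]² / ([HA]₀ − [H⁺]) = (1.122e-02)² / (0.233 − 1.122e-02) = 5.68e-04.

K_a = 5.68e-04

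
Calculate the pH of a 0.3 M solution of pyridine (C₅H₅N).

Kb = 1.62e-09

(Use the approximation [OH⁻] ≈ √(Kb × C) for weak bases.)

[OH⁻] = √(Kb × C) = √(1.62e-09 × 0.3) = 2.2045e-05. pOH = 4.66, pH = 14 - pOH

pH = 9.34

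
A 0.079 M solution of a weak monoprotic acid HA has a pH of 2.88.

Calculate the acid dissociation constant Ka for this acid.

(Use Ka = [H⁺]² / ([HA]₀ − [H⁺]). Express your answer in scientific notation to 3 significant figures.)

[H⁺] = 10^(−pH) = 10^(−2.88) = 1.318e-03 M. For HA ⇌ H⁺ + A⁻, Ka = [H⁺][A⁻]/[HA] = [H⁺]² / ([HA]₀ − [H⁺]) = (1.318e-03)² / (0.079 − 1.318e-03) = 2.24e-05.

K_a = 2.24e-05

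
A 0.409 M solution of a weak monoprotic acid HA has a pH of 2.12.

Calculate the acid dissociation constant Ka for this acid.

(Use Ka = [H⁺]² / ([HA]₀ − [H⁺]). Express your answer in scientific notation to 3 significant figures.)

[H⁺] = 10^(−pH) = 10^(−2.12) = 7.586e-03 M. For HA ⇌ H⁺ + A⁻, Ka = [H⁺][A⁻]/[HA] = [H⁺]² / ([HA]₀ − [H⁺]) = (7.586e-03)² / (0.409 − 7.586e-03) = 1.43e-04.

K_a = 1.43e-04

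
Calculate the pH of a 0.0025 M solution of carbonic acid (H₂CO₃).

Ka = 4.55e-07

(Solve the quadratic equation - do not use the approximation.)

x² + Ka×x - Ka×C = 0. Using quadratic formula: [H⁺] = 3.3500e-05

pH = 4.47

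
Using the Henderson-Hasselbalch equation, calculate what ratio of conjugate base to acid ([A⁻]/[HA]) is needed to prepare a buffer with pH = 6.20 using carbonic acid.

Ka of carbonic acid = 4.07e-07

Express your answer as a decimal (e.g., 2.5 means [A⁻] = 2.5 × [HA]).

pKa = -log(4.07e-07) = 6.3904. pH = pKa + log([A⁻]/[HA]), so log([A⁻]/[HA]) = pH − pKa = 6.20 − 6.3904 = -0.1904. [A⁻]/[HA] = 10^(-0.1904) = 0.645

[A⁻]/[HA] = 0.645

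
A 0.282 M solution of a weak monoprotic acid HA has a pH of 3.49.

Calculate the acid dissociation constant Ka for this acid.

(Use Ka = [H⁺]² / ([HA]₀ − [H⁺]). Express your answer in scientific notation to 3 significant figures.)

[H⁺] = 10^(−pH) = 10^(−3.49) = 3.236e-04 M. For HA ⇌ H⁺ + A⁻, Ka = [H⁺][A⁻]/[HA] = [H⁺]² / ([HA]₀ − [H⁺]) = (3.236e-04)² / (0.282 − 3.236e-04) = 3.72e-07.

K_a = 3.72e-07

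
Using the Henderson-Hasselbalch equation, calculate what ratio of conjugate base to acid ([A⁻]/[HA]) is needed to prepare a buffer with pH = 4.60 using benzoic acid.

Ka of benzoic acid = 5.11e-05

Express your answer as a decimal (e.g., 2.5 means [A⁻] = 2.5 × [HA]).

pKa = -log(5.11e-05) = 4.2916. pH = pKa + log([A⁻]/[HA]), so log([A⁻]/[HA]) = pH − pKa = 4.60 − 4.2916 = 0.3084. [A⁻]/[HA] = 10^(0.3084) = 2.03

[A⁻]/[HA] = 2.03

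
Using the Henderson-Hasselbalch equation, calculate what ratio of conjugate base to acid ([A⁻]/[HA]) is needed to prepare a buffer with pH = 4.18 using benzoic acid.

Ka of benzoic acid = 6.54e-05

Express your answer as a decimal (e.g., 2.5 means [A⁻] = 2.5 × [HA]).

pKa = -log(6.54e-05) = 4.1844. pH = pKa + log([A⁻]/[HA]), so log([A⁻]/[HA]) = pH − pKa = 4.18 − 4.1844 = -0.0044. [A⁻]/[HA] = 10^(-0.0044) = 0.990

[A⁻]/[HA] = 0.990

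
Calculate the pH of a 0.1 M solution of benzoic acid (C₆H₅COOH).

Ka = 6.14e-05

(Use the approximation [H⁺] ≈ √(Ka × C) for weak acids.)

[H⁺] = √(Ka × C) = √(6.14e-05 × 0.1) = 2.4779e-03. pH = -log(2.4779e-03)

pH = 2.61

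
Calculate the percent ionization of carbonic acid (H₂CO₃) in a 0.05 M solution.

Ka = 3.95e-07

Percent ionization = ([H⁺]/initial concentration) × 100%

Using Ka equilibrium: x² + Ka×x - Ka×C = 0. Solving: [H⁺] = 1.4034e-04. Percent = (1.4034e-04/0.05) × 100

Percent ionization = 0.281%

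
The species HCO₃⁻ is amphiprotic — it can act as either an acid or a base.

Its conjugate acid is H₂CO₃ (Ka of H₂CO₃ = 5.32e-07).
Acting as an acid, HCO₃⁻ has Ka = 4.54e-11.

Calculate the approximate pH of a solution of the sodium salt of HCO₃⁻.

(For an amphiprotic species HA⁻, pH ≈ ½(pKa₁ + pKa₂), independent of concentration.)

pKa₁ = -log(5.32e-07) = 6.27; pKa₂ = -log(4.54e-11) = 10.34. For an amphiprotic species, pH ≈ ½(pKa₁ + pKa₂) = ½(6.27 + 10.34) = 8.31.

pH = 8.31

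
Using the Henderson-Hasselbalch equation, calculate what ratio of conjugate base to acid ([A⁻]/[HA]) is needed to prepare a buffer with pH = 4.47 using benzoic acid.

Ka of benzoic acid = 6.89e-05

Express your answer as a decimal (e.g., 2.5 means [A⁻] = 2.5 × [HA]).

pKa = -log(6.89e-05) = 4.1618. pH = pKa + log([A⁻]/[HA]), so log([A⁻]/[HA]) = pH − pKa = 4.47 − 4.1618 = 0.3082. [A⁻]/[HA] = 10^(0.3082) = 2.03

[A⁻]/[HA] = 2.03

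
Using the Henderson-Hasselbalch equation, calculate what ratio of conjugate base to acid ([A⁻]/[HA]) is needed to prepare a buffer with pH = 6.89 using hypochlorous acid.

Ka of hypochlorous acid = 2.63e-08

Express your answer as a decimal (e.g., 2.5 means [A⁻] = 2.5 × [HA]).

pKa = -log(2.63e-08) = 7.5800. pH = pKa + log([A⁻]/[HA]), so log([A⁻]/[HA]) = pH − pKa = 6.89 − 7.5800 = -0.6900. [A⁻]/[HA] = 10^(-0.6900) = 0.204

[A⁻]/[HA] = 0.204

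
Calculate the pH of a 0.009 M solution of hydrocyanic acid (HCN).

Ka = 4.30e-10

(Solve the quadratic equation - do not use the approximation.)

x² + Ka×x - Ka×C = 0. Using quadratic formula: [H⁺] = 1.9670e-06

pH = 5.71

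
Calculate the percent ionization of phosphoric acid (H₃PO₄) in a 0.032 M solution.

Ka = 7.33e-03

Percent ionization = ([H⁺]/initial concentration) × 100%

Using Ka equilibrium: x² + Ka×x - Ka×C = 0. Solving: [H⁺] = 1.2083e-02. Percent = (1.2083e-02/0.032) × 100

Percent ionization = 37.8%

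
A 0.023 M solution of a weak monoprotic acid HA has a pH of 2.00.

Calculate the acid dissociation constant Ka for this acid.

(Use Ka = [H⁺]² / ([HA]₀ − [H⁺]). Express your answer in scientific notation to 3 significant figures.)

[H⁺] = 10^(−pH) = 10^(−2.00) = 1.000e-02 M. For HA ⇌ H⁺ + A⁻, Ka = [H⁺][A⁻]/[HA] = [H⁺]² / ([HA]₀ − [H⁺]) = (1.000e-02)² / (0.023 − 1.000e-02) = 7.69e-03.

K_a = 7.69e-03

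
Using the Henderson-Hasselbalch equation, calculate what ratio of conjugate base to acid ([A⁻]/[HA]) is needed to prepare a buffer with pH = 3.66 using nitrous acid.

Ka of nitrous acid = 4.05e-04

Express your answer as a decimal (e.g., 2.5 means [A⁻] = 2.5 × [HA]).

pKa = -log(4.05e-04) = 3.3925. pH = pKa + log([A⁻]/[HA]), so log([A⁻]/[HA]) = pH − pKa = 3.66 − 3.3925 = 0.2675. [A⁻]/[HA] = 10^(0.2675) = 1.85

[A⁻]/[HA] = 1.85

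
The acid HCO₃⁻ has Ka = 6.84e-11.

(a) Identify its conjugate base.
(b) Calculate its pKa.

(a) The conjugate base is formed by removing one H⁺ from HCO₃⁻, giving CO₃²⁻. (b) pKa = -log(Ka) = -log(6.84e-11) = 10.16.

Conjugate base: CO₃²⁻; pK_a = 10.16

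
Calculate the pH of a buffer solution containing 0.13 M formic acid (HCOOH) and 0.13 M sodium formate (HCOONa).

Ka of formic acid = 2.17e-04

pKa = -log(2.17e-04) = 3.66. pH = pKa + log([A⁻]/[HA]) = 3.66 + log(0.13/0.13)

pH = 3.66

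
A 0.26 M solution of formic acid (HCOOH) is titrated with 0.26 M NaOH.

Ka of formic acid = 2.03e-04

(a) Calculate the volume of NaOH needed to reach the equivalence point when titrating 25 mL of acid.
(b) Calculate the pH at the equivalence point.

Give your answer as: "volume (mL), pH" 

moles acid = 0.26 × 25/1000 = 0.0065 mol; V_base = moles/0.26 × 1000 = 25.0 mL. At equivalence only the conjugate base is present: [A⁻] = 0.0065/0.050 = 1.3000e-01 M. Kb = Kw/Ka = 4.93e-11; [OH⁻] = √(Kb × [A⁻]) = 2.5306e-06; pOH = 5.60; pH = 14 - pOH = 8.40.

V = 25.0 mL, pH = 8.40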